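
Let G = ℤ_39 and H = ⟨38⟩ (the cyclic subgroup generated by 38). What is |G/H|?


|⟨38⟩| = n / gcd(38, 39) = 39 / 1 = 39
H is normal (ℤ_39 is abelian).
|G/H| = |G| / |H| = 39 / 39 = 1

|G/H| = 1


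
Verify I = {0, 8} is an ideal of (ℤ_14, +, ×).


Check ideal conditions for I = {0, 8} in ℤ_14:
(1) I is an additive subgroup? No
(2) For r ∈ ℤ_14 and a ∈ I: r·a ∈ I? No  [counterexample: r=2, a=8, r·a mod 14 = 2 ∉ I]

No, I is not an ideal of ℤ_14


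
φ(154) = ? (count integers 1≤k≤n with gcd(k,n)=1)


Factor n: 154 = 2 × 7 × 11
φ(n) = n · ∏(1 - 1/p) over distinct primes p | n
φ(154) = 154 · (1 - 1/2) · (1 - 1/7) · (1 - 1/11) = 60

φ(154) = 60


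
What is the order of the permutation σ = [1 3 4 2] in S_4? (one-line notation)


Cycle decomposition: (2 3 4)
Cycle lengths: 3
Order = lcm(3) = 3

ord(σ) = 3


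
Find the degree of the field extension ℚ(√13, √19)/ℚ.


[ℚ(√13,√19):ℚ] = [ℚ(√13,√19):ℚ(√13)]·[ℚ(√13):ℚ] = 2·2 = 4

[ℚ(√13, √19)/ℚ] = 4


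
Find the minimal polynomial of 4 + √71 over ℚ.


Let α = 4 + √71. Then α - 4 = √71, so (α - 4)² = 71, giving α² - 8α - 55 = 0. Degree 2 and α ∉ ℚ, so this is the minimal polynomial.

Minimal polynomial: x² - 8x - 55


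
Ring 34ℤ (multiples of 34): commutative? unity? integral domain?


34ℤ is a commutative ring under +,× but has no multiplicative identity (1 ∉ 34ℤ); it has no zero divisors, but without unity it is not an integral domain
Commutative: Yes
Integral domain: No
Has unity: No

34ℤ (multiples of 34): Commutative=Yes, Unity=No


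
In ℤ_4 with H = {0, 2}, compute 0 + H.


0 + H = {0 + h (mod 4) : h ∈ H}
0+0=0, 0+2=2

0 + H = {0, 2}


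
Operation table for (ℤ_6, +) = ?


Elements: {0, 1, 2, 3, 4, 5}
Operation: addition mod 6
Entry (a, b) = (a + b) mod 6

Cayley table:
  | 0 | 1 | 2 | 3 | 4 | 5
0 | 0 | 1 | 2 | 3 | 4 | 5
1 | 1 | 2 | 3 | 4 | 5 | 0
2 | 2 | 3 | 4 | 5 | 0 | 1
3 | 3 | 4 | 5 | 0 | 1 | 2
4 | 4 | 5 | 0 | 1 | 2 | 3
5 | 5 | 0 | 1 | 2 | 3 | 4


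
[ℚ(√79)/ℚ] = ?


√79 has minimal polynomial x² - 79 (irreducible over ℚ since 79 is squarefree)

[ℚ(√79)/ℚ] = 2


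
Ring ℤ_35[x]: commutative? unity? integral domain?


ℤ_35 has zero divisors (5·7 ≡ 0), and these lift to constant zero divisors in ℤ_35[x]; so not an integral domain
Commutative: Yes
Integral domain: No
Has unity: Yes

ℤ_35[x]: Commutative=Yes, Unity=Yes


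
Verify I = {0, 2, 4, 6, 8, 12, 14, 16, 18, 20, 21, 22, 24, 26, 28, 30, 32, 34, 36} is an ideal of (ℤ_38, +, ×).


Check ideal conditions for I = {0, 2, 4, 6, 8, 12, 14, 16, 18, 20, 21, 22, 24, 26, 28, 30, 32, 34, 36} in ℤ_38:
(1) I is an additive subgroup? No
(2) For r ∈ ℤ_38 and a ∈ I: r·a ∈ I? No  [counterexample: r=2, a=24, r·a mod 38 = 10 ∉ I]

No, I is not an ideal of ℤ_38


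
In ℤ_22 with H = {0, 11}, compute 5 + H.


5 + H = {5 + h (mod 22) : h ∈ H}
5+0=5, 5+11=16

5 + H = {5, 16}


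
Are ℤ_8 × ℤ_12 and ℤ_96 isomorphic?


Comparing ℤ_8 × ℤ_12 and ℤ_96:
gcd(8,12) = 4 ≠ 1. Max element order in ℤ_8×ℤ_12 is lcm(8,12) = 24 < 96, so it has no element of order 96

No, ℤ_8 × ℤ_12 ≇ ℤ_96


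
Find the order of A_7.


|A_n| = n!/2 (even permutations)
|A_7| = 7!/2 = 5040/2 = 2520

|A_7| = 2520


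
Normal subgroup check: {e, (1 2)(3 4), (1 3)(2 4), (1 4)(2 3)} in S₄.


H = {e, (1 2)(3 4), (1 3)(2 4), (1 4)(2 3)} in S₄
This is the Klein four-group V₄; it is normal in S₄ (it is a union of conjugacy classes)

Yes, normal subgroup


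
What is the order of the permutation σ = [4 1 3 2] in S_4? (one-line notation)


Cycle decomposition: (1 4 2)
Cycle lengths: 3
Order = lcm(3) = 3

ord(σ) = 3


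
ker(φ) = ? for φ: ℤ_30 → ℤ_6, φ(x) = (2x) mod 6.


Kernel = preimage of identity
ker(φ) = {x ∈ ℤ_30 : 2x ≡ 0 (mod 6)}. Since 6 | 30, φ is well-defined. The kernel is the cyclic subgroup ⟨3⟩ of ℤ_30 (order 10), i.e. {0, 3, 6, 9, 12, 15, 18, 21, 24, 27}

ker(φ) = {0, 3, 6, 9, 12, 15, 18, 21, 24, 27}


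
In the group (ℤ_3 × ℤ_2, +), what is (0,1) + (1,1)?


Operation: componentwise addition mod (3, 2)
(0,1) + (1,1) = ((a₁+b₁) mod 3, (a₂+b₂) mod 2) with a = (0,1), b = (1,1)

(0,1) + (1,1) = (1,0)


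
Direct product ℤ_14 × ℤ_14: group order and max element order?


|ℤ_14 × ℤ_14| = 14 × 14 = 196
Max element order = lcm(14,14) = 14
Cyclic? No (gcd=14)

|ℤ_14×ℤ_14| = 196, max element order = 14


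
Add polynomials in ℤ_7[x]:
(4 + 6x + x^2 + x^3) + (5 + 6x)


Add coefficients mod 7:
x^0: 4 + 5 = 2 (mod 7)
x^1: 6 + 6 = 5 (mod 7)
x^2: 1 + 0 = 1 (mod 7)
x^3: 1 + 0 = 1 (mod 7)
Result: 2 + 5x + x^2 + x^3

f + g = 2 + 5x + x^2 + x^3


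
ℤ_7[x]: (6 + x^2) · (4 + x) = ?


Expand and collect like terms; reduce coefficients mod 7:
x^0: 6·4 = 24 ≡ 3 (mod 7)
x^1: 6·1 + 0·4 = 6 ≡ 6 (mod 7)
x^2: 0·1 + 1·4 = 4 ≡ 4 (mod 7)
x^3: 1·1 = 1 ≡ 1 (mod 7)
Result: 3 + 6x + 4x^2 + x^3

f · g = 3 + 6x + 4x^2 + x^3


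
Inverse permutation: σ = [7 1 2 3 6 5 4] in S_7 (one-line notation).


To find σ⁻¹, swap domain and range:
σ(1) = 7 → σ⁻¹(7) = 1
σ(2) = 1 → σ⁻¹(1) = 2
σ(3) = 2 → σ⁻¹(2) = 3
σ(4) = 3 → σ⁻¹(3) = 4
σ(5) = 6 → σ⁻¹(6) = 5
σ(6) = 5 → σ⁻¹(5) = 6
σ(7) = 4 → σ⁻¹(4) = 7

σ⁻¹ = [2 3 4 7 6 5 1]


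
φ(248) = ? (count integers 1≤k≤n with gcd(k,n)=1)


Factor n: 248 = 2^3 × 31
φ(n) = n · ∏(1 - 1/p) over distinct primes p | n
φ(248) = 248 · (1 - 1/2) · (1 - 1/31) = 120

φ(248) = 120


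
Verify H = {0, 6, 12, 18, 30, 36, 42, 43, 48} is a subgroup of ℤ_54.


Subgroup test for H = {0, 6, 12, 18, 30, 36, 42, 43, 48} in (ℤ_54, +):
(1) 0 ∈ H? Yes
(2) Closure: for all a,b ∈ H, (a+b) mod 54 ∈ H? No  [counterexample: 6 + 18 = 24 ∉ H]
(3) Inverses: for all a ∈ H, -a mod 54 ∈ H? No

No, H is not a subgroup of ℤ_54


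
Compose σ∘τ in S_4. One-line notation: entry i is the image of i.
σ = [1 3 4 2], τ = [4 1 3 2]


σ∘τ: apply τ first, then σ
1 →τ 4 →σ 2
2 →τ 1 →σ 1
3 →τ 3 →σ 4
4 →τ 2 →σ 3

σ∘τ = [2 1 4 3]


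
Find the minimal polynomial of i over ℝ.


i satisfies x² + 1 = 0, irreducible over ℝ

Minimal polynomial: x² + 1


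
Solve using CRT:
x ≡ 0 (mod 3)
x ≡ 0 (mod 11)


m₁ = 3, m₂ = 11, gcd = 1, so CRT applies. M = m₁·m₂ = 33
Let M₁ = M/m₁ = 11, M₂ = M/m₂ = 3
Find y₁ ≡ M₁⁻¹ (mod m₁): 11⁻¹ ≡ 2 (mod 3)
Find y₂ ≡ M₂⁻¹ (mod m₂): 3⁻¹ ≡ 4 (mod 11)
x = a₁·M₁·y₁ + a₂·M₂·y₂ = 0·11·2 + 0·3·4 = 0
Reduce mod 33: x ≡ 0
Check: 0 mod 3 = 0 ✓, 0 mod 11 = 0 ✓

x ≡ 0 (mod 33)


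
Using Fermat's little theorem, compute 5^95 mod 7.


Fermat's little theorem: if p is prime and gcd(a,p)=1, then a^(p-1) ≡ 1 (mod p)
p = 7 is prime, gcd(5,7) = 1
Reduce exponent: 95 mod 6 = 5
So 5^95 ≡ 5^5 (mod 7)
5^5 mod 7 = 3

5^95 ≡ 3 (mod 7)


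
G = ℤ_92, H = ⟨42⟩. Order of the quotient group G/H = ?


|⟨42⟩| = n / gcd(42, 92) = 92 / 2 = 46
H is normal (ℤ_92 is abelian).
|G/H| = |G| / |H| = 92 / 46 = 2

|G/H| = 2


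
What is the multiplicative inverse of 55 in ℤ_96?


Use the extended Euclidean algorithm to write 1 = 55·s + 96·t; then s mod 96 is the inverse.
Euclidean algorithm:
  55 = 0·96 + 55
  96 = 1·55 + 41
  55 = 1·41 + 14
  41 = 2·14 + 13
  14 = 1·13 + 1
  13 = 13·1 + 0
gcd(55,96) = 1
Back-substitution gives: 55·(7) + 96·(-4) = 1
So 55⁻¹ ≡ 7 ≡ 7 (mod 96)
Check: 55 × 7 = 385 ≡ 1 (mod 96) ✓

55⁻¹ ≡ 7 (mod 96)


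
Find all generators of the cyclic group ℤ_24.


g generates ℤ_n iff gcd(g,n) = 1
Prime factors of 24: 2, 3
Generators are g ∈ {1,...,23} not divisible by any of these primes.
Generators: {1, 5, 7, 11, 13, 17, 19, 23}
Number of generators = φ(24) = 8

Generators of ℤ_24 = {1, 5, 7, 11, 13, 17, 19, 23}


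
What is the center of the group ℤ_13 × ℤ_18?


Z(G) = {g ∈ G | gx = xg for all x ∈ G}
Direct product of abelian groups is abelian, so Z(G) = G

Z(ℤ_13 × ℤ_18) = ℤ_13 × ℤ_18


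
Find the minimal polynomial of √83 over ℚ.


√83 satisfies x² - 83 = 0, irreducible over ℚ since 83 is squarefree

Minimal polynomial: x² - 83


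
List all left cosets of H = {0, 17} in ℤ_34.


H = {0, 17}, |H| = 2
Number of cosets = |G|/|H| = 34/2 = 17
0 + H = {0, 17}
1 + H = {1, 18}
2 + H = {2, 19}
3 + H = {3, 20}
4 + H = {4, 21}
5 + H = {5, 22}
6 + H = {6, 23}
7 + H = {7, 24}
8 + H = {8, 25}
9 + H = {9, 26}
10 + H = {10, 27}
11 + H = {11, 28}
12 + H = {12, 29}
13 + H = {13, 30}
14 + H = {14, 31}
15 + H = {15, 32}
16 + H = {16, 33}

Cosets: 0+H={0,17}; 1+H={1,18}; 2+H={2,19}; 3+H={3,20}; 4+H={4,21}; 5+H={5,22}; 6+H={6,23}; 7+H={7,24}; 8+H={8,25}; 9+H={9,26}; 10+H={10,27}; 11+H={11,28}; 12+H={12,29}; 13+H={13,30}; 14+H={14,31}; 15+H={15,32}; 16+H={16,33}


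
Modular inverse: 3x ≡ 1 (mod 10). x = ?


Use the extended Euclidean algorithm to write 1 = 3·s + 10·t; then s mod 10 is the inverse.
Euclidean algorithm:
  3 = 0·10 + 3
  10 = 3·3 + 1
  3 = 3·1 + 0
gcd(3,10) = 1
Back-substitution gives: 3·(-3) + 10·(1) = 1
So 3⁻¹ ≡ -3 ≡ 7 (mod 10)
Check: 3 × 7 = 21 ≡ 1 (mod 10) ✓

3⁻¹ ≡ 7 (mod 10)


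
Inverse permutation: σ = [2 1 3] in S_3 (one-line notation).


To find σ⁻¹, swap domain and range:
σ(1) = 2 → σ⁻¹(2) = 1
σ(2) = 1 → σ⁻¹(1) = 2
σ(3) = 3 → σ⁻¹(3) = 3

σ⁻¹ = [2 1 3]


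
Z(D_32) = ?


Z(G) = {g ∈ G | gx = xg for all x ∈ G}
For even n, Z(D_n) = {e, r^(n/2)}: the 180° rotation r^16 commutes with every reflection and rotation

Z(D_32) = {e, r^16}


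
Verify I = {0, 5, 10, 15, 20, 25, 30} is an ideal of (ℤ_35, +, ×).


Check ideal conditions for I = {0, 5, 10, 15, 20, 25, 30} in ℤ_35:
(1) I is an additive subgroup? Yes
(2) For r ∈ ℤ_35 and a ∈ I: r·a ∈ I? Yes

Yes, I is an ideal of ℤ_35


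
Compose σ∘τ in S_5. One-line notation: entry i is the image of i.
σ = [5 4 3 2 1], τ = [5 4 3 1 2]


σ∘τ: apply τ first, then σ
1 →τ 5 →σ 1
2 →τ 4 →σ 2
3 →τ 3 →σ 3
4 →τ 1 →σ 5
5 →τ 2 →σ 4

σ∘τ = [1 2 3 5 4]


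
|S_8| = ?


|S_n| = n! (number of permutations of n symbols)
|S_8| = 8! = 40320

|S_8| = 40320


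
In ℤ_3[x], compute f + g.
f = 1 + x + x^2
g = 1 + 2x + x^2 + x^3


Add coefficients mod 3:
x^0: 1 + 1 = 2 (mod 3)
x^1: 1 + 2 = 0 (mod 3)
x^2: 1 + 1 = 2 (mod 3)
x^3: 0 + 1 = 1 (mod 3)
Result: 2 + 2x^2 + x^3

f + g = 2 + 2x^2 + x^3


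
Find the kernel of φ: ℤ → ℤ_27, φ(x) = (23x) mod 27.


Kernel = preimage of identity
ker(φ) = {x ∈ ℤ : 23x ≡ 0 (mod 27)}. gcd(23,27) = 1, so 23x ≡ 0 (mod 27) ⟺ x ≡ 0 (mod 27/1 = 27). Hence ker(φ) = 27ℤ

ker(φ) = 27ℤ


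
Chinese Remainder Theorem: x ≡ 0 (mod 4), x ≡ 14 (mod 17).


m₁ = 4, m₂ = 17, gcd = 1, so CRT applies. M = m₁·m₂ = 68
Let M₁ = M/m₁ = 17, M₂ = M/m₂ = 4
Find y₁ ≡ M₁⁻¹ (mod m₁): 17⁻¹ ≡ 1 (mod 4)
Find y₂ ≡ M₂⁻¹ (mod m₂): 4⁻¹ ≡ 13 (mod 17)
x = a₁·M₁·y₁ + a₂·M₂·y₂ = 0·17·1 + 14·4·13 = 728
Reduce mod 68: x ≡ 48
Check: 48 mod 4 = 0 ✓, 48 mod 17 = 14 ✓

x ≡ 48 (mod 68)


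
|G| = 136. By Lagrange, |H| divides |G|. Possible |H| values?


Lagrange's theorem: |H| divides |G|
|G| = 136
Divisors of 136: 1, 2, 4, 8, 17, 34, 68, 136

Possible subgroup orders: {1, 2, 4, 8, 17, 34, 68, 136}


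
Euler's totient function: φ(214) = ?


Factor n: 214 = 2 × 107
φ(n) = n · ∏(1 - 1/p) over distinct primes p | n
φ(214) = 214 · (1 - 1/2) · (1 - 1/107) = 106

φ(214) = 106


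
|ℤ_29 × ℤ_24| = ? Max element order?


|ℤ_29 × ℤ_24| = 29 × 24 = 696
Max element order = lcm(29,24) = 696
Cyclic? Yes (gcd=1)

|ℤ_29×ℤ_24| = 696, max element order = 696


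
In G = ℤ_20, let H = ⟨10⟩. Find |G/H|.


|⟨10⟩| = n / gcd(10, 20) = 20 / 10 = 2
H is normal (ℤ_20 is abelian).
|G/H| = |G| / |H| = 20 / 2 = 10

|G/H| = 10


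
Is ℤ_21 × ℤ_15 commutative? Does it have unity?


Direct product ring; commutative with unity (1,1); but (1,0)·(0,1) = (0,0) gives zero divisors, so not an integral domain
Commutative: Yes
Integral domain: No
Has unity: Yes

ℤ_21 × ℤ_15: Commutative=Yes, Unity=Yes


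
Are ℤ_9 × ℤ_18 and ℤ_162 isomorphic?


Comparing ℤ_9 × ℤ_18 and ℤ_162:
gcd(9,18) = 9 ≠ 1. Max element order in ℤ_9×ℤ_18 is lcm(9,18) = 18 < 162, so it has no element of order 162

No, ℤ_9 × ℤ_18 ≇ ℤ_162


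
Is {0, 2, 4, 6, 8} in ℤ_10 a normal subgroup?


H = {0, 2, 4, 6, 8} in ℤ_10
ℤ_10 is abelian; every subgroup of an abelian group is normal

Yes, normal subgroup


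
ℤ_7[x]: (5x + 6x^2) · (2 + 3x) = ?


Expand and collect like terms; reduce coefficients mod 7:
x^0: 0·2 = 0 ≡ 0 (mod 7)
x^1: 0·3 + 5·2 = 10 ≡ 3 (mod 7)
x^2: 5·3 + 6·2 = 27 ≡ 6 (mod 7)
x^3: 6·3 = 18 ≡ 4 (mod 7)
Result: 3x + 6x^2 + 4x^3

f · g = 3x + 6x^2 + 4x^3


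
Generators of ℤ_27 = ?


g generates ℤ_n iff gcd(g,n) = 1
Prime factors of 27: 3
Generators are g ∈ {1,...,26} not divisible by any of these primes.
Generators: {1, 2, 4, 5, 7, 8, 10, 11, 13, 14, 16, 17, 19, 20, 22, 23, 25, 26}
Number of generators = φ(27) = 18

Generators of ℤ_27 = {1, 2, 4, 5, 7, 8, 10, 11, 13, 14, 16, 17, 19, 20, 22, 23, 25, 26}


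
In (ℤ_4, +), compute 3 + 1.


Operation: addition mod 4
3 + 1 = (a + b) mod 4 with a = 3, b = 1

3 + 1 = 0


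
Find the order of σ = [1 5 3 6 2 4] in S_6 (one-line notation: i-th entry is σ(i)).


Cycle decomposition: (2 5) (4 6)
Cycle lengths: 2, 2
Order = lcm(2, 2) = 2

ord(σ) = 2


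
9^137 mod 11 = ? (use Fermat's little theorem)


Fermat's little theorem: if p is prime and gcd(a,p)=1, then a^(p-1) ≡ 1 (mod p)
p = 11 is prime, gcd(9,11) = 1
Reduce exponent: 137 mod 10 = 7
So 9^137 ≡ 9^7 (mod 11)
9^7 mod 11 = 4

9^137 ≡ 4 (mod 11)


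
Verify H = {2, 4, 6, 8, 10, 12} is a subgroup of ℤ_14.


Subgroup test for H = {2, 4, 6, 8, 10, 12} in (ℤ_14, +):
(1) 0 ∈ H? No
(2) Closure: for all a,b ∈ H, (a+b) mod 14 ∈ H? No  [counterexample: 2 + 12 = 0 ∉ H]
(3) Inverses: for all a ∈ H, -a mod 14 ∈ H? Yes

No, H is not a subgroup of ℤ_14


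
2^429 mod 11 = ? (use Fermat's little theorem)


Fermat's little theorem: if p is prime and gcd(a,p)=1, then a^(p-1) ≡ 1 (mod p)
p = 11 is prime, gcd(2,11) = 1
Reduce exponent: 429 mod 10 = 9
So 2^429 ≡ 2^9 (mod 11)
2^9 mod 11 = 6

2^429 ≡ 6 (mod 11)


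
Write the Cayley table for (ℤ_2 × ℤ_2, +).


Elements: {(0,0), (0,1), (1,0), (1,1)}
Operation: componentwise addition mod (2, 2)
Entry (a, b) = ((a₁+b₁) mod 2, (a₂+b₂) mod 2)

Cayley table:
      | (0,0) | (0,1) | (1,0) | (1,1)
(0,0) | (0,0) | (0,1) | (1,0) | (1,1)
(0,1) | (0,1) | (0,0) | (1,1) | (1,0)
(1,0) | (1,0) | (1,1) | (0,0) | (0,1)
(1,1) | (1,1) | (1,0) | (0,1) | (0,0)


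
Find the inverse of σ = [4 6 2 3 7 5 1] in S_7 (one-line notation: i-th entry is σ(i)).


To find σ⁻¹, swap domain and range:
σ(1) = 4 → σ⁻¹(4) = 1
σ(2) = 6 → σ⁻¹(6) = 2
σ(3) = 2 → σ⁻¹(2) = 3
σ(4) = 3 → σ⁻¹(3) = 4
σ(5) = 7 → σ⁻¹(7) = 5
σ(6) = 5 → σ⁻¹(5) = 6
σ(7) = 1 → σ⁻¹(1) = 7

σ⁻¹ = [7 3 4 1 6 2 5]


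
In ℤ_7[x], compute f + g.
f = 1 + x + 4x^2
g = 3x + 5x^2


Add coefficients mod 7:
x^0: 1 + 0 = 1 (mod 7)
x^1: 1 + 3 = 4 (mod 7)
x^2: 4 + 5 = 2 (mod 7)
Result: 1 + 4x + 2x^2

f + g = 1 + 4x + 2x^2


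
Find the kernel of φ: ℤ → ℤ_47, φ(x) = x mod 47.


Kernel = preimage of identity
ker(φ) = {x ∈ ℤ : x ≡ 0 (mod 47)} = 47ℤ = {0, ±47, ±94, ...}

ker(φ) = 47ℤ


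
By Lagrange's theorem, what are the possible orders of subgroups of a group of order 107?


Lagrange's theorem: |H| divides |G|
|G| = 107
Divisors of 107: 1, 107

Possible subgroup orders: {1, 107}


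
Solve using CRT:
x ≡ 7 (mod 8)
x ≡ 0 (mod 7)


m₁ = 8, m₂ = 7, gcd = 1, so CRT applies. M = m₁·m₂ = 56
Let M₁ = M/m₁ = 7, M₂ = M/m₂ = 8
Find y₁ ≡ M₁⁻¹ (mod m₁): 7⁻¹ ≡ 7 (mod 8)
Find y₂ ≡ M₂⁻¹ (mod m₂): 8⁻¹ ≡ 1 (mod 7)
x = a₁·M₁·y₁ + a₂·M₂·y₂ = 7·7·7 + 0·8·1 = 343
Reduce mod 56: x ≡ 7
Check: 7 mod 8 = 7 ✓, 7 mod 7 = 0 ✓

x ≡ 7 (mod 56)


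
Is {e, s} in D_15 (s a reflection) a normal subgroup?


H = {e, s} in D_15 (s a reflection)
r·s·r⁻¹ = sr⁻² ≠ s for n ≥ 3, so {e, s} is not closed under conjugation

No, not a normal subgroup


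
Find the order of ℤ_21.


ℤ_n has n elements.

|ℤ_21| = 21


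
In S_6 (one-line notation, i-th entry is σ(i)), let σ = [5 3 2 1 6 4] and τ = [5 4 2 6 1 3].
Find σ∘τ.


σ∘τ: apply τ first, then σ
1 →τ 5 →σ 6
2 →τ 4 →σ 1
3 →τ 2 →σ 3
4 →τ 6 →σ 4
5 →τ 1 →σ 5
6 →τ 3 →σ 2

σ∘τ = [6 1 3 4 5 2]


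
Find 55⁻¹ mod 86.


Use the extended Euclidean algorithm to write 1 = 55·s + 86·t; then s mod 86 is the inverse.
Euclidean algorithm:
  55 = 0·86 + 55
  86 = 1·55 + 31
  55 = 1·31 + 24
  31 = 1·24 + 7
  24 = 3·7 + 3
  7 = 2·3 + 1
  3 = 3·1 + 0
gcd(55,86) = 1
Back-substitution gives: 55·(-25) + 86·(16) = 1
So 55⁻¹ ≡ -25 ≡ 61 (mod 86)
Check: 55 × 61 = 3355 ≡ 1 (mod 86) ✓

55⁻¹ ≡ 61 (mod 86)


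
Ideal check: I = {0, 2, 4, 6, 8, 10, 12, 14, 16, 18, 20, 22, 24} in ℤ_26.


Check ideal conditions for I = {0, 2, 4, 6, 8, 10, 12, 14, 16, 18, 20, 22, 24} in ℤ_26:
(1) I is an additive subgroup? Yes
(2) For r ∈ ℤ_26 and a ∈ I: r·a ∈ I? Yes

Yes, I is an ideal of ℤ_26


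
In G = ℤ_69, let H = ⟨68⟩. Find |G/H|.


|⟨68⟩| = n / gcd(68, 69) = 69 / 1 = 69
H is normal (ℤ_69 is abelian).
|G/H| = |G| / |H| = 69 / 69 = 1

|G/H| = 1


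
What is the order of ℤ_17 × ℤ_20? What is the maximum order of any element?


|ℤ_17 × ℤ_20| = 17 × 20 = 340
Max element order = lcm(17,20) = 340
Cyclic? Yes (gcd=1)

|ℤ_17×ℤ_20| = 340, max element order = 340


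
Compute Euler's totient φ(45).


Factor n: 45 = 3^2 × 5
φ(n) = n · ∏(1 - 1/p) over distinct primes p | n
φ(45) = 45 · (1 - 1/3) · (1 - 1/5) = 24

φ(45) = 24


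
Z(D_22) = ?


Z(G) = {g ∈ G | gx = xg for all x ∈ G}
For even n, Z(D_n) = {e, r^(n/2)}: the 180° rotation r^11 commutes with every reflection and rotation

Z(D_22) = {e, r^11}


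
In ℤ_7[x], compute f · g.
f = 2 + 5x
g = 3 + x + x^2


Expand and collect like terms; reduce coefficients mod 7:
x^0: 2·3 = 6 ≡ 6 (mod 7)
x^1: 2·1 + 5·3 = 17 ≡ 3 (mod 7)
x^2: 2·1 + 5·1 = 7 ≡ 0 (mod 7)
x^3: 5·1 = 5 ≡ 5 (mod 7)
Result: 6 + 3x + 5x^3

f · g = 6 + 3x + 5x^3


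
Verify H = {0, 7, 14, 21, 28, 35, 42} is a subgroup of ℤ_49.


Subgroup test for H = {0, 7, 14, 21, 28, 35, 42} in (ℤ_49, +):
(1) 0 ∈ H? Yes
(2) Closure: for all a,b ∈ H, (a+b) mod 49 ∈ H? Yes
(3) Inverses: for all a ∈ H, -a mod 49 ∈ H? Yes

Yes, H is a subgroup of ℤ_49


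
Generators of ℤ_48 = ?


g generates ℤ_n iff gcd(g,n) = 1
Prime factors of 48: 2, 3
Generators are g ∈ {1,...,47} not divisible by any of these primes.
Generators: {1, 5, 7, 11, 13, 17, 19, 23, 25, 29, 31, 35, 37, 41, 43, 47}
Number of generators = φ(48) = 16

Generators of ℤ_48 = {1, 5, 7, 11, 13, 17, 19, 23, 25, 29, 31, 35, 37, 41, 43, 47}


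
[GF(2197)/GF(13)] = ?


GF(2197) = GF(13^3), so the extension degree is 3

[GF(2197)/GF(13)] = 3


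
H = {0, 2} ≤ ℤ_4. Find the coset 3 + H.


3 + H = {3 + h (mod 4) : h ∈ H}
3+0=3, 3+2=1
3 + H = {1, 3} = 1 + H

3 + H = {1, 3}


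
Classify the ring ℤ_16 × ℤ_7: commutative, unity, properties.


Direct product ring; commutative with unity (1,1); but (1,0)·(0,1) = (0,0) gives zero divisors, so not an integral domain
Commutative: Yes
Integral domain: No
Has unity: Yes

ℤ_16 × ℤ_7: Commutative=Yes, Unity=Yes


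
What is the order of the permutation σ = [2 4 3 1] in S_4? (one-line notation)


Cycle decomposition: (1 2 4)
Cycle lengths: 3
Order = lcm(3) = 3

ord(σ) = 3


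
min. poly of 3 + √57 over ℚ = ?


Let α = 3 + √57. Then α - 3 = √57, so (α - 3)² = 57, giving α² - 6α - 48 = 0. Degree 2 and α ∉ ℚ, so this is the minimal polynomial.

Minimal polynomial: x² - 6x - 48


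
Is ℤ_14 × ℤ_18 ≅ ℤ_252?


Comparing ℤ_14 × ℤ_18 and ℤ_252:
gcd(14,18) = 2 ≠ 1. Max element order in ℤ_14×ℤ_18 is lcm(14,18) = 126 < 252, so it has no element of order 252

No, ℤ_14 × ℤ_18 ≇ ℤ_252


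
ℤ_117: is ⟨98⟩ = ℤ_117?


g generates ℤ_n iff gcd(g, n) = 1
gcd(98, 117) = 1
Since gcd = 1, 98 is a generator.

Yes, 98 generates ℤ_117


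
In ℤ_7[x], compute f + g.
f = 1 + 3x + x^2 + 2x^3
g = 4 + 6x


Add coefficients mod 7:
x^0: 1 + 4 = 5 (mod 7)
x^1: 3 + 6 = 2 (mod 7)
x^2: 1 + 0 = 1 (mod 7)
x^3: 2 + 0 = 2 (mod 7)
Result: 5 + 2x + x^2 + 2x^3

f + g = 5 + 2x + x^2 + 2x^3


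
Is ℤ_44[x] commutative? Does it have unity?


ℤ_44 has zero divisors (2·22 ≡ 0), and these lift to constant zero divisors in ℤ_44[x]; so not an integral domain
Commutative: Yes
Integral domain: No
Has unity: Yes

ℤ_44[x]: Commutative=Yes, Unity=Yes


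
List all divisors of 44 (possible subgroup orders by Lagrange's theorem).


Lagrange's theorem: |H| divides |G|
|G| = 44
Divisors of 44: 1, 2, 4, 11, 22, 44

Possible subgroup orders: {1, 2, 4, 11, 22, 44}


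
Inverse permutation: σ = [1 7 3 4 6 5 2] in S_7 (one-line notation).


To find σ⁻¹, swap domain and range:
σ(1) = 1 → σ⁻¹(1) = 1
σ(2) = 7 → σ⁻¹(7) = 2
σ(3) = 3 → σ⁻¹(3) = 3
σ(4) = 4 → σ⁻¹(4) = 4
σ(5) = 6 → σ⁻¹(6) = 5
σ(6) = 5 → σ⁻¹(5) = 6
σ(7) = 2 → σ⁻¹(2) = 7

σ⁻¹ = [1 7 3 4 6 5 2]


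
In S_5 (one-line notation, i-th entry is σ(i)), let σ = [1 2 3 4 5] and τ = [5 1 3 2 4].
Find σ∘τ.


σ∘τ: apply τ first, then σ
1 →τ 5 →σ 5
2 →τ 1 →σ 1
3 →τ 3 →σ 3
4 →τ 2 →σ 2
5 →τ 4 →σ 4

σ∘τ = [5 1 3 2 4]


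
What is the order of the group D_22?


|D_n| = 2n (n rotations and n reflections)
|D_22| = 2×22 = 44

|D_22| = 44


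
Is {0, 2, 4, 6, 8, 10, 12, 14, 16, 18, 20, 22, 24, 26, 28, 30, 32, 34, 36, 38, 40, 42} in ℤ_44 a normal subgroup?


H = {0, 2, 4, 6, 8, 10, 12, 14, 16, 18, 20, 22, 24, 26, 28, 30, 32, 34, 36, 38, 40, 42} in ℤ_44
ℤ_44 is abelian; every subgroup of an abelian group is normal

Yes, normal subgroup


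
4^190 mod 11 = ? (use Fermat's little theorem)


Fermat's little theorem: if p is prime and gcd(a,p)=1, then a^(p-1) ≡ 1 (mod p)
p = 11 is prime, gcd(4,11) = 1
Reduce exponent: 190 mod 10 = 0
So 4^190 ≡ 4^0 (mod 11)
4^0 = 1

4^190 ≡ 1 (mod 11)


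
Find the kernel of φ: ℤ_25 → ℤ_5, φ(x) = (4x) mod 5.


Kernel = preimage of identity
ker(φ) = {x ∈ ℤ_25 : 4x ≡ 0 (mod 5)}. Since 5 | 25, φ is well-defined. The kernel is the cyclic subgroup ⟨5⟩ of ℤ_25 (order 5), i.e. {0, 5, 10, 15, 20}

ker(φ) = {0, 5, 10, 15, 20}


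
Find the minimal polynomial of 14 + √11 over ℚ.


Let α = 14 + √11. Then α - 14 = √11, so (α - 14)² = 11, giving α² - 28α + 185 = 0. Degree 2 and α ∉ ℚ, so this is the minimal polynomial.

Minimal polynomial: x² - 28x + 185


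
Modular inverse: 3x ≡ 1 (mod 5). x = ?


Use the extended Euclidean algorithm to write 1 = 3·s + 5·t; then s mod 5 is the inverse.
Euclidean algorithm:
  3 = 0·5 + 3
  5 = 1·3 + 2
  3 = 1·2 + 1
  2 = 2·1 + 0
gcd(3,5) = 1
Back-substitution gives: 3·(2) + 5·(-1) = 1
So 3⁻¹ ≡ 2 ≡ 2 (mod 5)
Check: 3 × 2 = 6 ≡ 1 (mod 5) ✓

3⁻¹ ≡ 2 (mod 5)


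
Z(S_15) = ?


Z(G) = {g ∈ G | gx = xg for all x ∈ G}
S_n is non-abelian for n ≥ 3; Z(S_15) is trivial

Z(S_15) = {e}


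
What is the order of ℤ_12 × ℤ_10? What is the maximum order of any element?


|ℤ_12 × ℤ_10| = 12 × 10 = 120
Max element order = lcm(12,10) = 60
Cyclic? No (gcd=2)

|ℤ_12×ℤ_10| = 120, max element order = 60


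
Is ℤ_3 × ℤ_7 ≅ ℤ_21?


Comparing ℤ_3 × ℤ_7 and ℤ_21:
gcd(3,7) = 1, so ℤ_3 × ℤ_7 ≅ ℤ_21 (CRT)

Yes, ℤ_3 × ℤ_7 ≅ ℤ_21


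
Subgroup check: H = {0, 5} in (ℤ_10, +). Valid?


Subgroup test for H = {0, 5} in (ℤ_10, +):
(1) 0 ∈ H? Yes
(2) Closure: for all a,b ∈ H, (a+b) mod 10 ∈ H? Yes
(3) Inverses: for all a ∈ H, -a mod 10 ∈ H? Yes

Yes, H is a subgroup of ℤ_10


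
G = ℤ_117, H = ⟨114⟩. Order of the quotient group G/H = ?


|⟨114⟩| = n / gcd(114, 117) = 117 / 3 = 39
H is normal (ℤ_117 is abelian).
|G/H| = |G| / |H| = 117 / 39 = 3

|G/H| = 3


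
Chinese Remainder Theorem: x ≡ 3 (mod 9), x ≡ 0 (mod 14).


m₁ = 9, m₂ = 14, gcd = 1, so CRT applies. M = m₁·m₂ = 126
Let M₁ = M/m₁ = 14, M₂ = M/m₂ = 9
Find y₁ ≡ M₁⁻¹ (mod m₁): 14⁻¹ ≡ 2 (mod 9)
Find y₂ ≡ M₂⁻¹ (mod m₂): 9⁻¹ ≡ 11 (mod 14)
x = a₁·M₁·y₁ + a₂·M₂·y₂ = 3·14·2 + 0·9·11 = 84
Reduce mod 126: x ≡ 84
Check: 84 mod 9 = 3 ✓, 84 mod 14 = 0 ✓

x ≡ 84 (mod 126)


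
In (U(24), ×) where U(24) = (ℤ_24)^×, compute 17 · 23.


Operation: multiplication mod 24
17 · 23 = (a × b) mod 24 with a = 17, b = 23

17 · 23 = 7


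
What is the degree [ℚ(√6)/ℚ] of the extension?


√6 has minimal polynomial x² - 6 (irreducible over ℚ since 6 is squarefree)

[ℚ(√6)/ℚ] = 2


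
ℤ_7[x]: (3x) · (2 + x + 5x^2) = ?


Expand and collect like terms; reduce coefficients mod 7:
x^0: 0·2 = 0 ≡ 0 (mod 7)
x^1: 0·1 + 3·2 = 6 ≡ 6 (mod 7)
x^2: 0·5 + 3·1 = 3 ≡ 3 (mod 7)
x^3: 3·5 = 15 ≡ 1 (mod 7)
Result: 6x + 3x^2 + x^3

f · g = 6x + 3x^2 + x^3


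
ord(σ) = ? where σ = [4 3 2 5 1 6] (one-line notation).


Cycle decomposition: (1 4 5) (2 3)
Cycle lengths: 3, 2
Order = lcm(3, 2) = 6

ord(σ) = 6


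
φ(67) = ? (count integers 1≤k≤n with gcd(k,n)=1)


Factor n: 67 = 67
φ(n) = n · ∏(1 - 1/p) over distinct primes p | n
φ(67) = 67 · (1 - 1/67) = 66

φ(67) = 66


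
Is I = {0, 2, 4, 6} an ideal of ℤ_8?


Check ideal conditions for I = {0, 2, 4, 6} in ℤ_8:
(1) I is an additive subgroup? Yes
(2) For r ∈ ℤ_8 and a ∈ I: r·a ∈ I? Yes

Yes, I is an ideal of ℤ_8


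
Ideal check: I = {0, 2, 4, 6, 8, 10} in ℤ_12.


Check ideal conditions for I = {0, 2, 4, 6, 8, 10} in ℤ_12:
(1) I is an additive subgroup? Yes
(2) For r ∈ ℤ_12 and a ∈ I: r·a ∈ I? Yes

Yes, I is an ideal of ℤ_12


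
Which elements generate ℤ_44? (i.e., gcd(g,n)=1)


g generates ℤ_n iff gcd(g,n) = 1
Prime factors of 44: 2, 11
Generators are g ∈ {1,...,43} not divisible by any of these primes.
Generators: {1, 3, 5, 7, 9, 13, 15, 17, 19, 21, 23, 25, 27, 29, 31, 35, 37, 39, 41, 43}
Number of generators = φ(44) = 20

Generators of ℤ_44 = {1, 3, 5, 7, 9, 13, 15, 17, 19, 21, 23, 25, 27, 29, 31, 35, 37, 39, 41, 43}


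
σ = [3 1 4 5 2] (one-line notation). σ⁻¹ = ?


To find σ⁻¹, swap domain and range:
σ(1) = 3 → σ⁻¹(3) = 1
σ(2) = 1 → σ⁻¹(1) = 2
σ(3) = 4 → σ⁻¹(4) = 3
σ(4) = 5 → σ⁻¹(5) = 4
σ(5) = 2 → σ⁻¹(2) = 5

σ⁻¹ = [2 5 1 3 4]


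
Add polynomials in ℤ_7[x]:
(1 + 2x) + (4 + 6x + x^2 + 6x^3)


Add coefficients mod 7:
x^0: 1 + 4 = 5 (mod 7)
x^1: 2 + 6 = 1 (mod 7)
x^2: 0 + 1 = 1 (mod 7)
x^3: 0 + 6 = 6 (mod 7)
Result: 5 + x + x^2 + 6x^3

f + g = 5 + x + x^2 + 6x^3


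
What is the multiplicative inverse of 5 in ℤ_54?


Use the extended Euclidean algorithm to write 1 = 5·s + 54·t; then s mod 54 is the inverse.
Euclidean algorithm:
  5 = 0·54 + 5
  54 = 10·5 + 4
  5 = 1·4 + 1
  4 = 4·1 + 0
gcd(5,54) = 1
Back-substitution gives: 5·(11) + 54·(-1) = 1
So 5⁻¹ ≡ 11 ≡ 11 (mod 54)
Check: 5 × 11 = 55 ≡ 1 (mod 54) ✓

5⁻¹ ≡ 11 (mod 54)


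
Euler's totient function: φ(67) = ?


Factor n: 67 = 67
φ(n) = n · ∏(1 - 1/p) over distinct primes p | n
φ(67) = 67 · (1 - 1/67) = 66

φ(67) = 66


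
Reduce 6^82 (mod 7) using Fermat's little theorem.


Fermat's little theorem: if p is prime and gcd(a,p)=1, then a^(p-1) ≡ 1 (mod p)
p = 7 is prime, gcd(6,7) = 1
Reduce exponent: 82 mod 6 = 4
So 6^82 ≡ 6^4 (mod 7)
6^4 mod 7 = 1

6^82 ≡ 1 (mod 7)


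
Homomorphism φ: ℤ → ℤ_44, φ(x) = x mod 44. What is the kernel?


Kernel = preimage of identity
ker(φ) = {x ∈ ℤ : x ≡ 0 (mod 44)} = 44ℤ = {0, ±44, ±88, ...}

ker(φ) = 44ℤ


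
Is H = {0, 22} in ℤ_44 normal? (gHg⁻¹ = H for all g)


H = {0, 22} in ℤ_44
ℤ_44 is abelian; every subgroup of an abelian group is normal

Yes, normal subgroup


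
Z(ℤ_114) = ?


Z(G) = {g ∈ G | gx = xg for all x ∈ G}
ℤ_114 is abelian, so Z(G) = G

Z(ℤ_114) = ℤ_114


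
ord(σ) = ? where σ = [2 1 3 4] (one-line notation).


Cycle decomposition: (1 2)
Cycle lengths: 2
Order = lcm(2) = 2

ord(σ) = 2


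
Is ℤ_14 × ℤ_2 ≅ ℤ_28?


Comparing ℤ_14 × ℤ_2 and ℤ_28:
gcd(14,2) = 2 ≠ 1. Max element order in ℤ_14×ℤ_2 is lcm(14,2) = 14 < 28, so it has no element of order 28

No, ℤ_14 × ℤ_2 ≇ ℤ_28


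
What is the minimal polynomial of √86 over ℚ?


√86 satisfies x² - 86 = 0, irreducible over ℚ since 86 is squarefree

Minimal polynomial: x² - 86


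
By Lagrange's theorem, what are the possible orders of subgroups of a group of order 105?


Lagrange's theorem: |H| divides |G|
|G| = 105
Divisors of 105: 1, 3, 5, 7, 15, 21, 35, 105

Possible subgroup orders: {1, 3, 5, 7, 15, 21, 35, 105}


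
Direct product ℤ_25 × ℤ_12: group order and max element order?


|ℤ_25 × ℤ_12| = 25 × 12 = 300
Max element order = lcm(25,12) = 300
Cyclic? Yes (gcd=1)

|ℤ_25×ℤ_12| = 300, max element order = 300


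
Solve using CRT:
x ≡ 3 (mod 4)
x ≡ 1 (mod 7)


m₁ = 4, m₂ = 7, gcd = 1, so CRT applies. M = m₁·m₂ = 28
Let M₁ = M/m₁ = 7, M₂ = M/m₂ = 4
Find y₁ ≡ M₁⁻¹ (mod m₁): 7⁻¹ ≡ 3 (mod 4)
Find y₂ ≡ M₂⁻¹ (mod m₂): 4⁻¹ ≡ 2 (mod 7)
x = a₁·M₁·y₁ + a₂·M₂·y₂ = 3·7·3 + 1·4·2 = 71
Reduce mod 28: x ≡ 15
Check: 15 mod 4 = 3 ✓, 15 mod 7 = 1 ✓

x ≡ 15 (mod 28)


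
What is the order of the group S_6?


|S_n| = n! (number of permutations of n symbols)
|S_6| = 6! = 720

|S_6| = 720


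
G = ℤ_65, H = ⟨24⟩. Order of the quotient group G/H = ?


|⟨24⟩| = n / gcd(24, 65) = 65 / 1 = 65
H is normal (ℤ_65 is abelian).
|G/H| = |G| / |H| = 65 / 65 = 1

|G/H| = 1


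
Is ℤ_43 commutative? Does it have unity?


ℤ_43 is a commutative ring with unity 1; 43 is prime, so ℤ_43 is a field (hence an integral domain)
Commutative: Yes
Integral domain: Yes
Has unity: Yes

ℤ_43: Commutative=Yes, Unity=Yes


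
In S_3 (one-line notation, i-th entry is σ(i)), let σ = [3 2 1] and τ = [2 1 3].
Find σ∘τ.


σ∘τ: apply τ first, then σ
1 →τ 2 →σ 2
2 →τ 1 →σ 3
3 →τ 3 →σ 1

σ∘τ = [2 3 1]


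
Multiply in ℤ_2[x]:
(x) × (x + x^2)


Expand and collect like terms; reduce coefficients mod 2:
x^0: 0·0 = 0 ≡ 0 (mod 2)
x^1: 0·1 + 1·0 = 0 ≡ 0 (mod 2)
x^2: 0·1 + 1·1 = 1 ≡ 1 (mod 2)
x^3: 1·1 = 1 ≡ 1 (mod 2)
Result: x^2 + x^3

f · g = x^2 + x^3


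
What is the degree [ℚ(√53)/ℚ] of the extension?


√53 has minimal polynomial x² - 53 (irreducible over ℚ since 53 is squarefree)

[ℚ(√53)/ℚ] = 2


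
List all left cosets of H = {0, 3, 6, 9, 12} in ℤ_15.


H = {0, 3, 6, 9, 12}, |H| = 5
Number of cosets = |G|/|H| = 15/5 = 3
0 + H = {0, 3, 6, 9, 12}
1 + H = {1, 4, 7, 10, 13}
2 + H = {2, 5, 8, 11, 14}

Cosets: 0+H={0,3,6,9,12}; 1+H={1,4,7,10,13}; 2+H={2,5,8,11,14}


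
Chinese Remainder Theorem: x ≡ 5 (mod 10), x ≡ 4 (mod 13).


m₁ = 10, m₂ = 13, gcd = 1, so CRT applies. M = m₁·m₂ = 130
Let M₁ = M/m₁ = 13, M₂ = M/m₂ = 10
Find y₁ ≡ M₁⁻¹ (mod m₁): 13⁻¹ ≡ 7 (mod 10)
Find y₂ ≡ M₂⁻¹ (mod m₂): 10⁻¹ ≡ 4 (mod 13)
x = a₁·M₁·y₁ + a₂·M₂·y₂ = 5·13·7 + 4·10·4 = 615
Reduce mod 130: x ≡ 95
Check: 95 mod 10 = 5 ✓, 95 mod 13 = 4 ✓

x ≡ 95 (mod 130)


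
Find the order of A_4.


|A_n| = n!/2 (even permutations)
|A_4| = 4!/2 = 24/2 = 12

|A_4| = 12


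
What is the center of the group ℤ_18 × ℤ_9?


Z(G) = {g ∈ G | gx = xg for all x ∈ G}
Direct product of abelian groups is abelian, so Z(G) = G

Z(ℤ_18 × ℤ_9) = ℤ_18 × ℤ_9


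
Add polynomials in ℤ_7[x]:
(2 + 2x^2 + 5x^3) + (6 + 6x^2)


Add coefficients mod 7:
x^0: 2 + 6 = 1 (mod 7)
x^1: 0 + 0 = 0 (mod 7)
x^2: 2 + 6 = 1 (mod 7)
x^3: 5 + 0 = 5 (mod 7)
Result: 1 + x^2 + 5x^3

f + g = 1 + x^2 + 5x^3


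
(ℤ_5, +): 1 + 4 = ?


Operation: addition mod 5
1 + 4 = (a + b) mod 5 with a = 1, b = 4

1 + 4 = 0


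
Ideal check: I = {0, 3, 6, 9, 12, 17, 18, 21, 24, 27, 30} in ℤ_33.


Check ideal conditions for I = {0, 3, 6, 9, 12, 17, 18, 21, 24, 27, 30} in ℤ_33:
(1) I is an additive subgroup? No
(2) For r ∈ ℤ_33 and a ∈ I: r·a ∈ I? No  [counterexample: r=2, a=17, r·a mod 33 = 1 ∉ I]

No, I is not an ideal of ℤ_33


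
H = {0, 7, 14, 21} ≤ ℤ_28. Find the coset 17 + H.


17 + H = {17 + h (mod 28) : h ∈ H}
17+0=17, 17+7=24, 17+14=3, 17+21=10
17 + H = {3, 10, 17, 24} = 3 + H

17 + H = {3, 10, 17, 24}


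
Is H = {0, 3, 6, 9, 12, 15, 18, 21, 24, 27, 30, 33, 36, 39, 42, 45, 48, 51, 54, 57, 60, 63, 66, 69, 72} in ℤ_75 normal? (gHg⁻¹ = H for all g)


H = {0, 3, 6, 9, 12, 15, 18, 21, 24, 27, 30, 33, 36, 39, 42, 45, 48, 51, 54, 57, 60, 63, 66, 69, 72} in ℤ_75
ℤ_75 is abelian; every subgroup of an abelian group is normal

Yes, normal subgroup


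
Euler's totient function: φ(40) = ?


Factor n: 40 = 2^3 × 5
φ(n) = n · ∏(1 - 1/p) over distinct primes p | n
φ(40) = 40 · (1 - 1/2) · (1 - 1/5) = 16

φ(40) = 16


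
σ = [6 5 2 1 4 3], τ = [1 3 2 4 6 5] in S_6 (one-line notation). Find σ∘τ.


σ∘τ: apply τ first, then σ
1 →τ 1 →σ 6
2 →τ 3 →σ 2
3 →τ 2 →σ 5
4 →τ 4 →σ 1
5 →τ 6 →σ 3
6 →τ 5 →σ 4

σ∘τ = [6 2 5 1 3 4]


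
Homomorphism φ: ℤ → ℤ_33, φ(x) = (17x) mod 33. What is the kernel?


Kernel = preimage of identity
ker(φ) = {x ∈ ℤ : 17x ≡ 0 (mod 33)}. gcd(17,33) = 1, so 17x ≡ 0 (mod 33) ⟺ x ≡ 0 (mod 33/1 = 33). Hence ker(φ) = 33ℤ

ker(φ) = 33ℤ


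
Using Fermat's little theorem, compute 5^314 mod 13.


Fermat's little theorem: if p is prime and gcd(a,p)=1, then a^(p-1) ≡ 1 (mod p)
p = 13 is prime, gcd(5,13) = 1
Reduce exponent: 314 mod 12 = 2
So 5^314 ≡ 5^2 (mod 13)
5^2 mod 13 = 12

5^314 ≡ 12 (mod 13)


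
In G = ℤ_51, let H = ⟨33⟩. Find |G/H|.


|⟨33⟩| = n / gcd(33, 51) = 51 / 3 = 17
H is normal (ℤ_51 is abelian).
|G/H| = |G| / |H| = 51 / 17 = 3

|G/H| = 3


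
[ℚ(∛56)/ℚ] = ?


∛56 has minimal polynomial x³ - 56 (irreducible over ℚ since 56 is not a perfect cube)

[ℚ(∛56)/ℚ] = 3


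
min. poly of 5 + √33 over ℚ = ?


Let α = 5 + √33. Then α - 5 = √33, so (α - 5)² = 33, giving α² - 10α - 8 = 0. Degree 2 and α ∉ ℚ, so this is the minimal polynomial.

Minimal polynomial: x² - 10x - 8


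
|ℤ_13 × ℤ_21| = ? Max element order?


|ℤ_13 × ℤ_21| = 13 × 21 = 273
Max element order = lcm(13,21) = 273
Cyclic? Yes (gcd=1)

|ℤ_13×ℤ_21| = 273, max element order = 273


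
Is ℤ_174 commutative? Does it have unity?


ℤ_174 is a commutative ring with unity 1; 174 = 2×87 is composite, so 2·87 ≡ 0 gives zero divisors (not an integral domain)
Commutative: Yes
Integral domain: No
Has unity: Yes

ℤ_174: Commutative=Yes, Unity=Yes


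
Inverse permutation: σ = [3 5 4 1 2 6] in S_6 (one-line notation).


To find σ⁻¹, swap domain and range:
σ(1) = 3 → σ⁻¹(3) = 1
σ(2) = 5 → σ⁻¹(5) = 2
σ(3) = 4 → σ⁻¹(4) = 3
σ(4) = 1 → σ⁻¹(1) = 4
σ(5) = 2 → σ⁻¹(2) = 5
σ(6) = 6 → σ⁻¹(6) = 6

σ⁻¹ = [4 5 1 3 2 6]


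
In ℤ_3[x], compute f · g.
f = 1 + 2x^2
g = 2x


Expand and collect like terms; reduce coefficients mod 3:
x^0: 1·0 = 0 ≡ 0 (mod 3)
x^1: 1·2 + 0·0 = 2 ≡ 2 (mod 3)
x^2: 0·2 + 2·0 = 0 ≡ 0 (mod 3)
x^3: 2·2 = 4 ≡ 1 (mod 3)
Result: 2x + x^3

f · g = 2x + x^3


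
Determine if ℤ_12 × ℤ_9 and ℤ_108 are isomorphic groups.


Comparing ℤ_12 × ℤ_9 and ℤ_108:
gcd(12,9) = 3 ≠ 1. Max element order in ℤ_12×ℤ_9 is lcm(12,9) = 36 < 108, so it has no element of order 108

No, ℤ_12 × ℤ_9 ≇ ℤ_108


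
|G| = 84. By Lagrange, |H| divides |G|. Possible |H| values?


Lagrange's theorem: |H| divides |G|
|G| = 84
Divisors of 84: 1, 2, 3, 4, 6, 7, 12, 14, 21, 28, 42, 84

Possible subgroup orders: {1, 2, 3, 4, 6, 7, 12, 14, 21, 28, 42, 84}


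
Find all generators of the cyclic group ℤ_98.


g generates ℤ_n iff gcd(g,n) = 1
Prime factors of 98: 2, 7
Generators are g ∈ {1,...,97} not divisible by any of these primes.
Generators: {1, 3, 5, 9, 11, 13, 15, 17, 19, 23, 25, 27, 29, 31, 33, 37, 39, 41, 43, 45, 47, 51, 53, 55, 57, 59, 61, 65, 67, 69, 71, 73, 75, 79, 81, 83, 85, 87, 89, 93, 95, 97}
Number of generators = φ(98) = 42

Generators of ℤ_98 = {1, 3, 5, 9, 11, 13, 15, 17, 19, 23, 25, 27, 29, 31, 33, 37, 39, 41, 43, 45, 47, 51, 53, 55, 57, 59, 61, 65, 67, 69, 71, 73, 75, 79, 81, 83, 85, 87, 89, 93, 95, 97}


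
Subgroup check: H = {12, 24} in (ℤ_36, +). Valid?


Subgroup test for H = {12, 24} in (ℤ_36, +):
(1) 0 ∈ H? No
(2) Closure: for all a,b ∈ H, (a+b) mod 36 ∈ H? No  [counterexample: 12 + 24 = 0 ∉ H]
(3) Inverses: for all a ∈ H, -a mod 36 ∈ H? Yes

No, H is not a subgroup of ℤ_36


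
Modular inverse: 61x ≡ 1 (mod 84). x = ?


Use the extended Euclidean algorithm to write 1 = 61·s + 84·t; then s mod 84 is the inverse.
Euclidean algorithm:
  61 = 0·84 + 61
  84 = 1·61 + 23
  61 = 2·23 + 15
  23 = 1·15 + 8
  15 = 1·8 + 7
  8 = 1·7 + 1
  7 = 7·1 + 0
gcd(61,84) = 1
Back-substitution gives: 61·(-11) + 84·(8) = 1
So 61⁻¹ ≡ -11 ≡ 73 (mod 84)
Check: 61 × 73 = 4453 ≡ 1 (mod 84) ✓

61⁻¹ ≡ 73 (mod 84)


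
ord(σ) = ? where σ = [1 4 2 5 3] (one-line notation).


Cycle decomposition: (2 4 5 3)
Cycle lengths: 4
Order = lcm(4) = 4

ord(σ) = 4


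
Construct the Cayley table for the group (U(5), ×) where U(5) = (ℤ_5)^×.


Elements: {1, 2, 3, 4}
Operation: multiplication mod 5
Entry (a, b) = (a × b) mod 5

Cayley table:
  | 1 | 2 | 3 | 4
1 | 1 | 2 | 3 | 4
2 | 2 | 4 | 1 | 3
3 | 3 | 1 | 4 | 2
4 | 4 | 3 | 2 | 1


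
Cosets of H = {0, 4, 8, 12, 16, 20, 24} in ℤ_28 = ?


H = {0, 4, 8, 12, 16, 20, 24}, |H| = 7
Number of cosets = |G|/|H| = 28/7 = 4
0 + H = {0, 4, 8, 12, 16, 20, 24}
1 + H = {1, 5, 9, 13, 17, 21, 25}
2 + H = {2, 6, 10, 14, 18, 22, 26}
3 + H = {3, 7, 11, 15, 19, 23, 27}

Cosets: 0+H={0,4,8,12,16,20,24}; 1+H={1,5,9,13,17,21,25}; 2+H={2,6,10,14,18,22,26}; 3+H={3,7,11,15,19,23,27}


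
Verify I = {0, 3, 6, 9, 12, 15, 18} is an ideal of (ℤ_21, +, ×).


Check ideal conditions for I = {0, 3, 6, 9, 12, 15, 18} in ℤ_21:
(1) I is an additive subgroup? Yes
(2) For r ∈ ℤ_21 and a ∈ I: r·a ∈ I? Yes

Yes, I is an ideal of ℤ_21


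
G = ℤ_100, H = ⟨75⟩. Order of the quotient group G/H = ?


|⟨75⟩| = n / gcd(75, 100) = 100 / 25 = 4
H is normal (ℤ_100 is abelian).
|G/H| = |G| / |H| = 100 / 4 = 25

|G/H| = 25
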